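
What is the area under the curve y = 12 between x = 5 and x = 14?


The area under a constant function y = 12 is a rectangle.
Width = 14 - 5 = 9
Height = 12
Area = width * height
= 9 * 12
= 108

108


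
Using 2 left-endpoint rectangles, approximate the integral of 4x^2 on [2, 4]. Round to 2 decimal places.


Left Riemann sum uses left endpoints of each subinterval.
Interval: [2, 4], n = 2
dx = (4 - 2) / 2 = 1
Left endpoints: [2, 3]
f values: [16, 36]
Sum = dx * (sum of f values)
= 1 * 52
= 52 = 52.00

52.00


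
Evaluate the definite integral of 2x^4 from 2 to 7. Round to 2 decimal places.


Find the antiderivative of 2x^4:
F(x) = 2/5 * x^5
Apply the Fundamental Theorem of Calculus:
F(7) - F(2)
= 2/5 * 7^5 - 2/5 * 2^5
= 2/5 * (16807 - 32)
= 2/5 * 16775
= 6710 = 6710.00

6710.00


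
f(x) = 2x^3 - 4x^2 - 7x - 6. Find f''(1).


First derivative:
f'(x) = 6x^2 - 8x - 7
Second derivative:
f''(x) = 12x - 8
Substitute x = 1:
f''(1) = 12 * 1 - 8
= 12 - 8
= 4

4


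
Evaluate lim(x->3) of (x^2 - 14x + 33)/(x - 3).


Direct substitution gives 0/0, so we factor the numerator.
Factor: (x^2 - 14x + 33) = (x - 3)(x - 11)
Cancel the common factor (x - 3):
(x^2 - 14x + 33)/(x - 3) = (x - 11)
Now substitute x = 3:
= (3) - (11) = -8

-8


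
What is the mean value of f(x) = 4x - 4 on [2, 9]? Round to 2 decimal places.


Average value = 1/(b-a) * integral from a to b of f(x) dx
First compute the integral of 4x - 4:
F(x) = 2x^2 - 4x
F(9) = 2 * 81 - 4 * 9 = 126
F(2) = 2 * 4 - 4 * 2 = 0
Integral = 126 - 0 = 126
Average = 126 / (9 - 2) = 126 / 7
= 18 = 18.00

18.00


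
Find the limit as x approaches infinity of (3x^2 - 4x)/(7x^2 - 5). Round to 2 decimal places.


For limits at infinity with equal-degree polynomials,
we compare leading coefficients.
Numerator leading term: 3x^2
Denominator leading term: 7x^2
Divide both by x^2:
lim = (3 - 4/x) / (7 - 5/x^2)
As x -> infinity, the 1/x and 1/x^2 terms vanish:
= 3/7 ≈ 0.43

0.43


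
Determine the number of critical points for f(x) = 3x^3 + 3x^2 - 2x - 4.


Find where f'(x) = 0:
f(x) = 3x^3 + 3x^2 - 2x - 4
f'(x) = 9x^2 + 6x - 2
This is a quadratic in x. Use the discriminant to count real roots.
Discriminant = (6)^2 - 4 * 9 * (-2)
= 36 - (-72)
= 108
Since discriminant > 0, f'(x) = 0 has 2 real solutions.
Number of critical points: 2

2


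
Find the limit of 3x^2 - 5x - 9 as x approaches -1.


Since polynomials are continuous, we use direct substitution.
lim(x->-1) of 3x^2 - 5x - 9
= 3 * (-1)^2 - 5 * (-1) - 9
= 3 + 5 - 9
= -1

-1


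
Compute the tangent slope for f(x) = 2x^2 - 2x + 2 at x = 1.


The slope of the tangent line equals f'(x) at the point.
f(x) = 2x^2 - 2x + 2
f'(x) = 4x - 2
At x = 1:
f'(1) = 4 * 1 - 2
= 4 - 2
= 2

2


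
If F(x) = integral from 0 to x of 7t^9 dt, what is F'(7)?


By the Fundamental Theorem of Calculus (Part 1):
If F(x) = integral from 0 to x of f(t) dt, then F'(x) = f(x)
Here f(t) = 7t^9
So F'(x) = 7x^9
Evaluate at x = 7:
F'(7) = 7 * 7^9
= 7 * 40353607
= 282475249

282475249


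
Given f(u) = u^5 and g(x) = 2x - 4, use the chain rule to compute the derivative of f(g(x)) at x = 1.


Using the chain rule: (f(g(x)))' = f'(g(x)) * g'(x)
First, find g(1):
g(1) = 2 * 1 - 4 = -2
Next, f'(u) = 5u^4
And g'(x) = 2
So f'(g(1)) * g'(1)
= 5 * (-2)^4 * 2
= 5 * 16 * 2
= 160

160


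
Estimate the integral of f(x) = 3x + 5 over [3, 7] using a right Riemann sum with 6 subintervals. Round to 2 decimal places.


Right Riemann sum uses right endpoints of each subinterval.
Interval: [3, 7], n = 6
dx = (7 - 3) / 6 = 2/3
Right endpoints: [11/3, 13/3, 5, 17/3, 19/3, 7]
f values: [16, 18, 20, 22, 24, 26]
Sum = dx * (sum of f values)
= 2/3 * 126
= 84 = 84.00

84.00


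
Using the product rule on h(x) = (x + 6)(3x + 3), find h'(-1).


Let u(x) = x + 6 and v(x) = 3x + 3
u'(x) = 1
v'(x) = 3
Product rule: h'(x) = u'(x)*v(x) + u(x)*v'(x)
= 1 * (3x + 3) + (x + 6) * 3
At x = -1:
u(-1) = 1 * (-1) + 6 = 5
v(-1) = 3 * (-1) + 3 = 0
h'(-1) = 1 * 0 + 5 * 3
= 0 + 15
= 15

15


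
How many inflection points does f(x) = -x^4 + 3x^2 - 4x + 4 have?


Inflection points occur where f''(x) = 0 and concavity changes.
f(x) = -x^4 + 3x^2 - 4x + 4
f'(x) = -4x^3 + 6x - 4
f''(x) = -12x^2 + 6
This is a quadratic in x. Use the discriminant to count real roots.
Discriminant = (0)^2 - 4 * (-12) * 6
= 0 - (-288)
= 288
Since discriminant > 0, f''(x) = 0 has 2 distinct real solutions.
A quadratic with two distinct real roots changes sign at each root, so concavity changes at both.
Number of inflection points: 2

2


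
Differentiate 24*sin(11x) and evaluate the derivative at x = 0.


Apply the chain rule to differentiate 24*sin(11x):
d/dx [24*sin(11x)]
= 24 * cos(11x) * d/dx(11x)
= 24 * 11 * cos(11x)
= 264 * cos(11x)
Evaluate at x = 0:
= 264 * cos(0)
= 264 * 1
= 264

264


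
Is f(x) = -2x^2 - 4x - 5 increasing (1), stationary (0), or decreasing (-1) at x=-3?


Compute f'(x) to determine behavior:
f'(x) = -4x - 4
f'(-3) = -4 * (-3) - 4
= 12 - 4
= 8
Since f'(-3) > 0, the function is increasing (1)

1


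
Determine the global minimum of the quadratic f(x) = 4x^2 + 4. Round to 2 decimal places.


For a quadratic f(x) = ax^2 + bx + c with a > 0, the minimum is at the vertex.
Vertex x-coordinate: x = -b/(2a)
x = -(0) / (2 * 4)
x = 0/8 = 0
Substitute back to find the minimum value:
f(0) = 4 * 0^2 + 0 * 0 + 4
= 0 + 0 + 4
= 4 = 4.00

4.00


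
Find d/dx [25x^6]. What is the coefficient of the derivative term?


We apply the power rule: d/dx [ax^n] = a*n * x^(n-1)
d/dx [25x^6]
= 25 * 6 * x^(6-1)
= 150x^5
The coefficient is 150

150


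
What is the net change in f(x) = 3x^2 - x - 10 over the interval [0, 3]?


Net change = f(b) - f(a)
f(x) = 3x^2 - x - 10
Compute f(3):
f(3) = 3 * 3^2 - 1 * 3 - 10
= 27 - 3 - 10
= 14
Compute f(0):
f(0) = 3 * 0^2 - 1 * 0 - 10
= 0 + 0 - 10
= -10
Net change = 14 - (-10) = 24

24


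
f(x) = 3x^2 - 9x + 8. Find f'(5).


Differentiate term by term using power and sum rules:
f(x) = 3x^2 - 9x + 8
f'(x) = 6x - 9
Substitute x = 5:
f'(5) = 6 * 5 - 9
= 30 - 9
= 21

21


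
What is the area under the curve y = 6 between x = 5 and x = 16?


The area under a constant function y = 6 is a rectangle.
Width = 16 - 5 = 11
Height = 6
Area = width * height
= 11 * 6
= 66

66


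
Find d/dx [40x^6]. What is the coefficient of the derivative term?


We apply the power rule: d/dx [ax^n] = a*n * x^(n-1)
d/dx [40x^6]
= 40 * 6 * x^(6-1)
= 240x^5
The coefficient is 240

240


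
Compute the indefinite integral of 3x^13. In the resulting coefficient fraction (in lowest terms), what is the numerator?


Apply the power rule for integration:
integral of ax^n dx = a/(n+1) * x^(n+1) + C
integral of 3x^13 dx
= 3/14 * x^14 + C
The coefficient in lowest terms is 3/14, and its numerator is 3

3


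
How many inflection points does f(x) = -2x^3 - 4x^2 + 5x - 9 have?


Inflection points occur where f''(x) = 0 and concavity changes.
f(x) = -2x^3 - 4x^2 + 5x - 9
f'(x) = -6x^2 - 8x + 5
f''(x) = -12x - 8
Set f''(x) = 0:
-12x - 8 = 0
x = 8 / (-12) = -2/3
Since f''(x) is linear (degree 1), it changes sign at this point.
Therefore there is exactly 1 inflection point.

1


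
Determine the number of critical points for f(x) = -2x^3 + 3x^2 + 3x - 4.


Find where f'(x) = 0:
f(x) = -2x^3 + 3x^2 + 3x - 4
f'(x) = -6x^2 + 6x + 3
This is a quadratic in x. Use the discriminant to count real roots.
Discriminant = (6)^2 - 4 * (-6) * 3
= 36 - (-72)
= 108
Since discriminant > 0, f'(x) = 0 has 2 real solutions.
Number of critical points: 2

2


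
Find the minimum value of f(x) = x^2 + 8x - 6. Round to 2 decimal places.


For a quadratic f(x) = ax^2 + bx + c with a > 0, the minimum is at the vertex.
Vertex x-coordinate: x = -b/(2a)
x = -(8) / (2 * 1)
x = -8/2 = -4
Substitute back to find the minimum value:
f(-4) = 1 * (-4)^2 + 8 * (-4) - 6
= 16 - 32 - 6
= -22 = -22.00

-22.00


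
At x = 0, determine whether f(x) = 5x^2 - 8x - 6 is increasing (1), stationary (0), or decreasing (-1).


Compute f'(x) to determine behavior:
f'(x) = 10x - 8
f'(0) = 10 * 0 - 8
= 0 - 8
= -8
Since f'(0) < 0, the function is decreasing (-1)

-1


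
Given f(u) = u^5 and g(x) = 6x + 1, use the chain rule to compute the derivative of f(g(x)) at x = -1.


Using the chain rule: (f(g(x)))' = f'(g(x)) * g'(x)
First, find g(-1):
g(-1) = 6 * (-1) + 1 = -5
Next, f'(u) = 5u^4
And g'(x) = 6
So f'(g(-1)) * g'(-1)
= 5 * (-5)^4 * 6
= 5 * 625 * 6
= 18750

18750


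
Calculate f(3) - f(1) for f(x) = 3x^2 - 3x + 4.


Net change = f(b) - f(a)
f(x) = 3x^2 - 3x + 4
Compute f(3):
f(3) = 3 * 3^2 - 3 * 3 + 4
= 27 - 9 + 4
= 22
Compute f(1):
f(1) = 3 * 1^2 - 3 * 1 + 4
= 3 - 3 + 4
= 4
Net change = 22 - 4 = 18

18


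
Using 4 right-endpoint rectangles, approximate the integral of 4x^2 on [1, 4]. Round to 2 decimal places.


Right Riemann sum uses right endpoints of each subinterval.
Interval: [1, 4], n = 4
dx = (4 - 1) / 4 = 3/4
Right endpoints: [7/4, 5/2, 13/4, 4]
f values: [49/4, 25, 169/4, 64]
Sum = dx * (sum of f values)
= 3/4 * 287/2
= 861/8 ≈ 107.63

107.63


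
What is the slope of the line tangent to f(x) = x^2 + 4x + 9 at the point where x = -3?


The slope of the tangent line equals f'(x) at the point.
f(x) = x^2 + 4x + 9
f'(x) = 2x + 4
At x = -3:
f'(-3) = 2 * (-3) + 4
= -6 + 4
= -2

-2


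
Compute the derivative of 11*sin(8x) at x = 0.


Apply the chain rule to differentiate 11*sin(8x):
d/dx [11*sin(8x)]
= 11 * cos(8x) * d/dx(8x)
= 11 * 8 * cos(8x)
= 88 * cos(8x)
Evaluate at x = 0:
= 88 * cos(0)
= 88 * 1
= 88

88


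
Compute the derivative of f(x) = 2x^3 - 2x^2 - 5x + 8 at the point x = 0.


Differentiate f(x) = 2x^3 - 2x^2 - 5x + 8 term by term:
f'(x) = 6x^2 - 4x - 5
Substitute x = 0:
f'(0) = 6 * 0^2 - 4 * 0 - 5
= 0 + 0 - 5
= -5

-5


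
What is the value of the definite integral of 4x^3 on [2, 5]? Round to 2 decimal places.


Find the antiderivative of 4x^3:
F(x) = 4/4 * x^4
Apply the Fundamental Theorem of Calculus:
F(5) - F(2)
= 4/4 * 5^4 - 4/4 * 2^4
= 4/4 * (625 - 16)
= 4/4 * 609
= 609 = 609.00

609.00


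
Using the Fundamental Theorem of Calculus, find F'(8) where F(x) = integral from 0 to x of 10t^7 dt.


By the Fundamental Theorem of Calculus (Part 1):
If F(x) = integral from 0 to x of f(t) dt, then F'(x) = f(x)
Here f(t) = 10t^7
So F'(x) = 10x^7
Evaluate at x = 8:
F'(8) = 10 * 8^7
= 10 * 2097152
= 20971520

20971520


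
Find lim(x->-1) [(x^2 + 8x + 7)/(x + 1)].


Direct substitution gives 0/0, so we factor the numerator.
Factor: (x^2 + 8x + 7) = (x + 1)(x + 7)
Cancel the common factor (x + 1):
(x^2 + 8x + 7)/(x + 1) = (x + 7)
Now substitute x = -1:
= (-1) - (-7) = 6

6


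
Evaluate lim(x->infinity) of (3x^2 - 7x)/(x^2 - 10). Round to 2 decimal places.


For limits at infinity with equal-degree polynomials,
we compare leading coefficients.
Numerator leading term: 3x^2
Denominator leading term: x^2
Divide both by x^2:
lim = (3 - 7/x) / (1 - 10/x^2)
As x -> infinity, the 1/x and 1/x^2 terms vanish:
= 3/1 = 3 = 3.00

3.00


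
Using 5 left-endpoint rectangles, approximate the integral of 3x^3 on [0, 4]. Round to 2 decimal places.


Left Riemann sum uses left endpoints of each subinterval.
Interval: [0, 4], n = 5
dx = (4 - 0) / 5 = 4/5
Left endpoints: [0, 4/5, 8/5, 12/5, 16/5]
f values: [0, 192/125, 1536/125, 5184/125, 12288/125]
Sum = dx * (sum of f values)
= 4/5 * 768/5
= 3072/25 = 122.88

122.88


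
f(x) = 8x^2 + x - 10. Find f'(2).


Differentiate term by term using power and sum rules:
f(x) = 8x^2 + x - 10
f'(x) = 16x + 1
Substitute x = 2:
f'(2) = 16 * 2 + 1
= 32 + 1
= 33

33


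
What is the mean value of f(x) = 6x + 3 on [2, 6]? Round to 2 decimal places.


Average value = 1/(b-a) * integral from a to b of f(x) dx
First compute the integral of 6x + 3:
F(x) = 3x^2 + 3x
F(6) = 3 * 36 + 3 * 6 = 126
F(2) = 3 * 4 + 3 * 2 = 18
Integral = 126 - 18 = 108
Average = 108 / (6 - 2) = 108 / 4
= 27 = 27.00

27.00


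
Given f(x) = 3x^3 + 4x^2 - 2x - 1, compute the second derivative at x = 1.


First derivative:
f'(x) = 9x^2 + 8x - 2
Second derivative:
f''(x) = 18x + 8
Substitute x = 1:
f''(1) = 18 * 1 + 8
= 18 + 8
= 26

26


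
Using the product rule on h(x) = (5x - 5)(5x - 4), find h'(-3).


Let u(x) = 5x - 5 and v(x) = 5x - 4
u'(x) = 5
v'(x) = 5
Product rule: h'(x) = u'(x)*v(x) + u(x)*v'(x)
= 5 * (5x - 4) + (5x - 5) * 5
At x = -3:
u(-3) = 5 * (-3) - 5 = -20
v(-3) = 5 * (-3) - 4 = -19
h'(-3) = 5 * (-19) + (-20) * 5
= -95 - 100
= -195

-195


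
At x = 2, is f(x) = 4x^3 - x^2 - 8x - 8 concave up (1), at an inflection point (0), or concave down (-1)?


Concavity is determined by the sign of f''(x).
f(x) = 4x^3 - x^2 - 8x - 8
f'(x) = 12x^2 - 2x - 8
f''(x) = 24x - 2
f''(2) = 24 * 2 - 2
= 48 - 2
= 46
Since f''(2) > 0, the function is concave up (1)

1


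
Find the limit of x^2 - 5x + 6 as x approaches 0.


Since polynomials are continuous, we use direct substitution.
lim(x->0) of x^2 - 5x + 6
= 1 * 0^2 - 5 * 0 + 6
= 0 + 0 + 6
= 6

6


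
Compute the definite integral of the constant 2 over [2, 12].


The integral of a constant k over [a, b] equals k * (b - a).
integral from 2 to 12 of 2 dx
= 2 * (12 - 2)
= 2 * 10
= 20

20


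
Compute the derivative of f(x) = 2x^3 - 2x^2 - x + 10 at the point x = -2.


Differentiate f(x) = 2x^3 - 2x^2 - x + 10 term by term:
f'(x) = 6x^2 - 4x - 1
Substitute x = -2:
f'(-2) = 6 * (-2)^2 - 4 * (-2) - 1
= 24 + 8 - 1
= 31

31


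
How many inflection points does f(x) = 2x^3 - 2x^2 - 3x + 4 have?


Inflection points occur where f''(x) = 0 and concavity changes.
f(x) = 2x^3 - 2x^2 - 3x + 4
f'(x) = 6x^2 - 4x - 3
f''(x) = 12x - 4
Set f''(x) = 0:
12x - 4 = 0
x = 4 / 12 = 1/3
Since f''(x) is linear (degree 1), it changes sign at this point.
Therefore there is exactly 1 inflection point.

1


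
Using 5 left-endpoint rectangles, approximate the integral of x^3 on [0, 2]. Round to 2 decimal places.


Left Riemann sum uses left endpoints of each subinterval.
Interval: [0, 2], n = 5
dx = (2 - 0) / 5 = 2/5
Left endpoints: [0, 2/5, 4/5, 6/5, 8/5]
f values: [0, 8/125, 64/125, 216/125, 512/125]
Sum = dx * (sum of f values)
= 2/5 * 32/5
= 64/25 = 2.56

2.56


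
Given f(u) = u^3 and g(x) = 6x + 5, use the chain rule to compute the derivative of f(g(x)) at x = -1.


Using the chain rule: (f(g(x)))' = f'(g(x)) * g'(x)
First, find g(-1):
g(-1) = 6 * (-1) + 5 = -1
Next, f'(u) = 3u^2
And g'(x) = 6
So f'(g(-1)) * g'(-1)
= 3 * (-1)^2 * 6
= 3 * 1 * 6
= 18

18


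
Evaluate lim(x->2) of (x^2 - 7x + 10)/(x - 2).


Direct substitution gives 0/0, so we factor the numerator.
Factor: (x^2 - 7x + 10) = (x - 2)(x - 5)
Cancel the common factor (x - 2):
(x^2 - 7x + 10)/(x - 2) = (x - 5)
Now substitute x = 2:
= (2) - (5) = -3

-3


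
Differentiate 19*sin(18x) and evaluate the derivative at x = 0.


Apply the chain rule to differentiate 19*sin(18x):
d/dx [19*sin(18x)]
= 19 * cos(18x) * d/dx(18x)
= 19 * 18 * cos(18x)
= 342 * cos(18x)
Evaluate at x = 0:
= 342 * cos(0)
= 342 * 1
= 342

342


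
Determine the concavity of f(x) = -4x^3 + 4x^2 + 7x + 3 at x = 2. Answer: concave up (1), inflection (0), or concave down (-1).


Concavity is determined by the sign of f''(x).
f(x) = -4x^3 + 4x^2 + 7x + 3
f'(x) = -12x^2 + 8x + 7
f''(x) = -24x + 8
f''(2) = -24 * 2 + 8
= -48 + 8
= -40
Since f''(2) < 0, the function is concave down (-1)

-1


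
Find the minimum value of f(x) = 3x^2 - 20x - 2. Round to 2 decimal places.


For a quadratic f(x) = ax^2 + bx + c with a > 0, the minimum is at the vertex.
Vertex x-coordinate: x = -b/(2a)
x = -(-20) / (2 * 3)
x = 20/6 = 10/3
Substitute back to find the minimum value:
f(10/3) = 3 * (10/3)^2 - 20 * (10/3) - 2
= 100/3 - 200/3 - 2
= -106/3 ≈ -35.33

-35.33


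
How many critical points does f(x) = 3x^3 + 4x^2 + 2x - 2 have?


Find where f'(x) = 0:
f(x) = 3x^3 + 4x^2 + 2x - 2
f'(x) = 9x^2 + 8x + 2
This is a quadratic in x. Use the discriminant to count real roots.
Discriminant = (8)^2 - 4 * 9 * 2
= 64 - 72
= -8
Since discriminant < 0, f'(x) = 0 has no real solutions.
Number of critical points: 0

0


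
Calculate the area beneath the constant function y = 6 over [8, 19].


The area under a constant function y = 6 is a rectangle.
Width = 19 - 8 = 11
Height = 6
Area = width * height
= 11 * 6
= 66

66


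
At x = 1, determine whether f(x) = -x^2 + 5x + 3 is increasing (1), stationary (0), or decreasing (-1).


Compute f'(x) to determine behavior:
f'(x) = -2x + 5
f'(1) = -2 * 1 + 5
= -2 + 5
= 3
Since f'(1) > 0, the function is increasing (1)

1


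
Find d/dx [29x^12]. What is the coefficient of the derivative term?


We apply the power rule: d/dx [ax^n] = a*n * x^(n-1)
d/dx [29x^12]
= 29 * 12 * x^(12-1)
= 348x^11
The coefficient is 348

348


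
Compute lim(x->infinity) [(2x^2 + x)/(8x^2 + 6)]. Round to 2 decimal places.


For limits at infinity with equal-degree polynomials,
we compare leading coefficients.
Numerator leading term: 2x^2
Denominator leading term: 8x^2
Divide both by x^2:
lim = (2 + 1/x) / (8 + 6/x^2)
As x -> infinity, the 1/x and 1/x^2 terms vanish:
= 2/8 = 1/4 = 0.25

0.25


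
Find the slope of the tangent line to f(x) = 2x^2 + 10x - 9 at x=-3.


The slope of the tangent line equals f'(x) at the point.
f(x) = 2x^2 + 10x - 9
f'(x) = 4x + 10
At x = -3:
f'(-3) = 4 * (-3) + 10
= -12 + 10
= -2

-2


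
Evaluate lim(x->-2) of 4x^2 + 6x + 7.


Since polynomials are continuous, we use direct substitution.
lim(x->-2) of 4x^2 + 6x + 7
= 4 * (-2)^2 + 6 * (-2) + 7
= 16 - 12 + 7
= 11

11


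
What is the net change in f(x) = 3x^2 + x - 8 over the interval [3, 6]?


Net change = f(b) - f(a)
f(x) = 3x^2 + x - 8
Compute f(6):
f(6) = 3 * 6^2 + 1 * 6 - 8
= 108 + 6 - 8
= 106
Compute f(3):
f(3) = 3 * 3^2 + 1 * 3 - 8
= 27 + 3 - 8
= 22
Net change = 106 - 22 = 84

84


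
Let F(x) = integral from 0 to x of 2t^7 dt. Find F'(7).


By the Fundamental Theorem of Calculus (Part 1):
If F(x) = integral from 0 to x of f(t) dt, then F'(x) = f(x)
Here f(t) = 2t^7
So F'(x) = 2x^7
Evaluate at x = 7:
F'(7) = 2 * 7^7
= 2 * 823543
= 1647086

1647086


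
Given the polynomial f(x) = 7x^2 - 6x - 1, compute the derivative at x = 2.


Differentiate term by term using power and sum rules:
f(x) = 7x^2 - 6x - 1
f'(x) = 14x - 6
Substitute x = 2:
f'(2) = 14 * 2 - 6
= 28 - 6
= 22

22


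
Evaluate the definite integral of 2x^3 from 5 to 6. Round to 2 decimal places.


Find the antiderivative of 2x^3:
F(x) = 2/4 * x^4
Apply the Fundamental Theorem of Calculus:
F(6) - F(5)
= 2/4 * 6^4 - 2/4 * 5^4
= 2/4 * (1296 - 625)
= 2/4 * 671
= 671/2 = 335.50

335.50


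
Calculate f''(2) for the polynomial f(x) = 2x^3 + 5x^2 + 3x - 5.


First derivative:
f'(x) = 6x^2 + 10x + 3
Second derivative:
f''(x) = 12x + 10
Substitute x = 2:
f''(2) = 12 * 2 + 10
= 24 + 10
= 34

34


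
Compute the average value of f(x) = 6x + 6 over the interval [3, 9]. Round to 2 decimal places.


Average value = 1/(b-a) * integral from a to b of f(x) dx
First compute the integral of 6x + 6:
F(x) = 3x^2 + 6x
F(9) = 3 * 81 + 6 * 9 = 297
F(3) = 3 * 9 + 6 * 3 = 45
Integral = 297 - 45 = 252
Average = 252 / (9 - 3) = 252 / 6
= 42 = 42.00

42.00


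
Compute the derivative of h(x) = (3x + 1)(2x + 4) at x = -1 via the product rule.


Let u(x) = 3x + 1 and v(x) = 2x + 4
u'(x) = 3
v'(x) = 2
Product rule: h'(x) = u'(x)*v(x) + u(x)*v'(x)
= 3 * (2x + 4) + (3x + 1) * 2
At x = -1:
u(-1) = 3 * (-1) + 1 = -2
v(-1) = 2 * (-1) + 4 = 2
h'(-1) = 3 * 2 + (-2) * 2
= 6 - 4
= 2

2


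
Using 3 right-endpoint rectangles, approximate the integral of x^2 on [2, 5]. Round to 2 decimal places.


Right Riemann sum uses right endpoints of each subinterval.
Interval: [2, 5], n = 3
dx = (5 - 2) / 3 = 1
Right endpoints: [3, 4, 5]
f values: [9, 16, 25]
Sum = dx * (sum of f values)
= 1 * 50
= 50 = 50.00

50.00


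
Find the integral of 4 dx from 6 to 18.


The integral of a constant k over [a, b] equals k * (b - a).
integral from 6 to 18 of 4 dx
= 4 * (18 - 6)
= 4 * 12
= 48

48


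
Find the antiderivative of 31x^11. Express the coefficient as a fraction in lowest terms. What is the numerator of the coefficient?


Apply the power rule for integration:
integral of ax^n dx = a/(n+1) * x^(n+1) + C
integral of 31x^11 dx
= 31/12 * x^12 + C
The coefficient in lowest terms is 31/12, and its numerator is 31

31


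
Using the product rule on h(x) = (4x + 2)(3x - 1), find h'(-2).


Let u(x) = 4x + 2 and v(x) = 3x - 1
u'(x) = 4
v'(x) = 3
Product rule: h'(x) = u'(x)*v(x) + u(x)*v'(x)
= 4 * (3x - 1) + (4x + 2) * 3
At x = -2:
u(-2) = 4 * (-2) + 2 = -6
v(-2) = 3 * (-2) - 1 = -7
h'(-2) = 4 * (-7) + (-6) * 3
= -28 - 18
= -46

-46


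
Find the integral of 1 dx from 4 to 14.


The integral of a constant k over [a, b] equals k * (b - a).
integral from 4 to 14 of 1 dx
= 1 * (14 - 4)
= 1 * 10
= 10

10


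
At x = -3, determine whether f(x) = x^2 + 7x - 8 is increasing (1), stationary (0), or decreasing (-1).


Compute f'(x) to determine behavior:
f'(x) = 2x + 7
f'(-3) = 2 * (-3) + 7
= -6 + 7
= 1
Since f'(-3) > 0, the function is increasing (1)

1


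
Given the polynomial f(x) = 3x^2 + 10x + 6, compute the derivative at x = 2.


Differentiate term by term using power and sum rules:
f(x) = 3x^2 + 10x + 6
f'(x) = 6x + 10
Substitute x = 2:
f'(2) = 6 * 2 + 10
= 12 + 10
= 22

22


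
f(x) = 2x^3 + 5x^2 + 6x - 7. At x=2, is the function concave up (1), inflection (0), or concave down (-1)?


Concavity is determined by the sign of f''(x).
f(x) = 2x^3 + 5x^2 + 6x - 7
f'(x) = 6x^2 + 10x + 6
f''(x) = 12x + 10
f''(2) = 12 * 2 + 10
= 24 + 10
= 34
Since f''(2) > 0, the function is concave up (1)

1


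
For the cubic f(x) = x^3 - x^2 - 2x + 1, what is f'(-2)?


Differentiate f(x) = x^3 - x^2 - 2x + 1 term by term:
f'(x) = 3x^2 - 2x - 2
Substitute x = -2:
f'(-2) = 3 * (-2)^2 - 2 * (-2) - 2
= 12 + 4 - 2
= 14

14


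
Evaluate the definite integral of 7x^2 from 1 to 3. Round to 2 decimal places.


Find the antiderivative of 7x^2:
F(x) = 7/3 * x^3
Apply the Fundamental Theorem of Calculus:
F(3) - F(1)
= 7/3 * 3^3 - 7/3 * 1^3
= 7/3 * (27 - 1)
= 7/3 * 26
= 182/3 ≈ 60.67

60.67


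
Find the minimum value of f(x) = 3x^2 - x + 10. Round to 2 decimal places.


For a quadratic f(x) = ax^2 + bx + c with a > 0, the minimum is at the vertex.
Vertex x-coordinate: x = -b/(2a)
x = -(-1) / (2 * 3)
x = 1/6
Substitute back to find the minimum value:
f(1/6) = 3 * (1/6)^2 - 1 * (1/6) + 10
= 1/12 - 1/6 + 10
= 119/12 ≈ 9.92

9.92


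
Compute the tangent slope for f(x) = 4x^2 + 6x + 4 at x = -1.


The slope of the tangent line equals f'(x) at the point.
f(x) = 4x^2 + 6x + 4
f'(x) = 8x + 6
At x = -1:
f'(-1) = 8 * (-1) + 6
= -8 + 6
= -2

-2


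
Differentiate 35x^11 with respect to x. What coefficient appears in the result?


We apply the power rule: d/dx [ax^n] = a*n * x^(n-1)
d/dx [35x^11]
= 35 * 11 * x^(11-1)
= 385x^10
The coefficient is 385

385


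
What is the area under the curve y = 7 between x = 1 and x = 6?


The area under a constant function y = 7 is a rectangle.
Width = 6 - 1 = 5
Height = 7
Area = width * height
= 5 * 7
= 35

35


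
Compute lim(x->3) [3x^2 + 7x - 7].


Since polynomials are continuous, we use direct substitution.
lim(x->3) of 3x^2 + 7x - 7
= 3 * 3^2 + 7 * 3 - 7
= 27 + 21 - 7
= 41

41


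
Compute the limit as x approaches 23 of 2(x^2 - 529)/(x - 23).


Direct substitution gives 0/0, so we factor the numerator.
Factor: 2(x^2 - 529) = 2 * (x - 23)(x + 23)
Cancel the common factor (x - 23):
2(x^2 - 529)/(x - 23) = 2 * (x + 23)
Now substitute x = 23:
= 2 * (23 + 23) = 92

92


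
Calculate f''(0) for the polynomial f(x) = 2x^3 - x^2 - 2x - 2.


First derivative:
f'(x) = 6x^2 - 2x - 2
Second derivative:
f''(x) = 12x - 2
Substitute x = 0:
f''(0) = 12 * 0 - 2
= 0 - 2
= -2

-2


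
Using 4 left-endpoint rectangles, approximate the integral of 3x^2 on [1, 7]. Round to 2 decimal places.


Left Riemann sum uses left endpoints of each subinterval.
Interval: [1, 7], n = 4
dx = (7 - 1) / 4 = 3/2
Left endpoints: [1, 5/2, 4, 11/2]
f values: [3, 75/4, 48, 363/4]
Sum = dx * (sum of f values)
= 3/2 * 321/2
= 963/4 = 240.75

240.75


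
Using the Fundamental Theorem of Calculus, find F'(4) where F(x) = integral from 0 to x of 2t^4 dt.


By the Fundamental Theorem of Calculus (Part 1):
If F(x) = integral from 0 to x of f(t) dt, then F'(x) = f(x)
Here f(t) = 2t^4
So F'(x) = 2x^4
Evaluate at x = 4:
F'(4) = 2 * 4^4
= 2 * 256
= 512

512


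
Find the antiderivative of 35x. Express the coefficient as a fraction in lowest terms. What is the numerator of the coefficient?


Apply the power rule for integration:
integral of ax^n dx = a/(n+1) * x^(n+1) + C
integral of 35x dx
= 35/2 * x^2 + C
The coefficient in lowest terms is 35/2, and its numerator is 35

35


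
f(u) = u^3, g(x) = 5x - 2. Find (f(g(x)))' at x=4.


Using the chain rule: (f(g(x)))' = f'(g(x)) * g'(x)
First, find g(4):
g(4) = 5 * 4 - 2 = 18
Next, f'(u) = 3u^2
And g'(x) = 5
So f'(g(4)) * g'(4)
= 3 * 18^2 * 5
= 3 * 324 * 5
= 4860

4860


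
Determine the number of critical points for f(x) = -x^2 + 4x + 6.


Find where f'(x) = 0:
f'(x) = -2x + 4
Set f'(x) = 0:
-2x + 4 = 0
x = -4 / (-2) = 2
This is a linear equation in x, so there is exactly one solution.
Number of critical points: 1

1


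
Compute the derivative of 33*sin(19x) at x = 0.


Apply the chain rule to differentiate 33*sin(19x):
d/dx [33*sin(19x)]
= 33 * cos(19x) * d/dx(19x)
= 33 * 19 * cos(19x)
= 627 * cos(19x)
Evaluate at x = 0:
= 627 * cos(0)
= 627 * 1
= 627

627


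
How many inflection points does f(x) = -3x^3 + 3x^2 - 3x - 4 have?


Inflection points occur where f''(x) = 0 and concavity changes.
f(x) = -3x^3 + 3x^2 - 3x - 4
f'(x) = -9x^2 + 6x - 3
f''(x) = -18x + 6
Set f''(x) = 0:
-18x + 6 = 0
x = -6 / (-18) = 1/3
Since f''(x) is linear (degree 1), it changes sign at this point.
Therefore there is exactly 1 inflection point.

1


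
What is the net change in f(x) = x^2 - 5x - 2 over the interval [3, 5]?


Net change = f(b) - f(a)
f(x) = x^2 - 5x - 2
Compute f(5):
f(5) = 1 * 5^2 - 5 * 5 - 2
= 25 - 25 - 2
= -2
Compute f(3):
f(3) = 1 * 3^2 - 5 * 3 - 2
= 9 - 15 - 2
= -8
Net change = -2 - (-8) = 6

6


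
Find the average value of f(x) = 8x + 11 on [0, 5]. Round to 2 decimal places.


Average value = 1/(b-a) * integral from a to b of f(x) dx
First compute the integral of 8x + 11:
F(x) = 4x^2 + 11x
F(5) = 4 * 25 + 11 * 5 = 155
F(0) = 4 * 0 + 11 * 0 = 0
Integral = 155 - 0 = 155
Average = 155 / (5 - 0) = 155 / 5
= 31 = 31.00

31.00


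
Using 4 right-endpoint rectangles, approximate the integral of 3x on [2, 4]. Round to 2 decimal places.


Right Riemann sum uses right endpoints of each subinterval.
Interval: [2, 4], n = 4
dx = (4 - 2) / 4 = 1/2
Right endpoints: [5/2, 3, 7/2, 4]
f values: [15/2, 9, 21/2, 12]
Sum = dx * (sum of f values)
= 1/2 * 39
= 39/2 = 19.50

19.50


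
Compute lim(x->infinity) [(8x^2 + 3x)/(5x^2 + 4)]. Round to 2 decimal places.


For limits at infinity with equal-degree polynomials,
we compare leading coefficients.
Numerator leading term: 8x^2
Denominator leading term: 5x^2
Divide both by x^2:
lim = (8 + 3/x) / (5 + 4/x^2)
As x -> infinity, the 1/x and 1/x^2 terms vanish:
= 8/5 = 1.60

1.60


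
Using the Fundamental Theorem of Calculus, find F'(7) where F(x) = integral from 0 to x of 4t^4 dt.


By the Fundamental Theorem of Calculus (Part 1):
If F(x) = integral from 0 to x of f(t) dt, then F'(x) = f(x)
Here f(t) = 4t^4
So F'(x) = 4x^4
Evaluate at x = 7:
F'(7) = 4 * 7^4
= 4 * 2401
= 9604

9604


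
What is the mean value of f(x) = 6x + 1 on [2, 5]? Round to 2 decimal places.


Average value = 1/(b-a) * integral from a to b of f(x) dx
First compute the integral of 6x + 1:
F(x) = 3x^2 + x
F(5) = 3 * 25 + 1 * 5 = 80
F(2) = 3 * 4 + 1 * 2 = 14
Integral = 80 - 14 = 66
Average = 66 / (5 - 2) = 66 / 3
= 22 = 22.00

22.00


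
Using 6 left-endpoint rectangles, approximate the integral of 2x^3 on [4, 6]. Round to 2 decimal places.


Left Riemann sum uses left endpoints of each subinterval.
Interval: [4, 6], n = 6
dx = (6 - 4) / 6 = 1/3
Left endpoints: [4, 13/3, 14/3, 5, 16/3, 17/3]
f values: [128, 4394/27, 5488/27, 250, 8192/27, 9826/27]
Sum = dx * (sum of f values)
= 1/3 * 4234/3
= 4234/9 ≈ 470.44

470.44


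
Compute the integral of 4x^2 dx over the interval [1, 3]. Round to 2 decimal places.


Find the antiderivative of 4x^2:
F(x) = 4/3 * x^3
Apply the Fundamental Theorem of Calculus:
F(3) - F(1)
= 4/3 * 3^3 - 4/3 * 1^3
= 4/3 * (27 - 1)
= 4/3 * 26
= 104/3 ≈ 34.67

34.67


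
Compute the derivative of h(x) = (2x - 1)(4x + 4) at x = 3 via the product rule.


Let u(x) = 2x - 1 and v(x) = 4x + 4
u'(x) = 2
v'(x) = 4
Product rule: h'(x) = u'(x)*v(x) + u(x)*v'(x)
= 2 * (4x + 4) + (2x - 1) * 4
At x = 3:
u(3) = 2 * 3 - 1 = 5
v(3) = 4 * 3 + 4 = 16
h'(3) = 2 * 16 + 5 * 4
= 32 + 20
= 52

52


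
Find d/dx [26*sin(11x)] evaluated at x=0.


Apply the chain rule to differentiate 26*sin(11x):
d/dx [26*sin(11x)]
= 26 * cos(11x) * d/dx(11x)
= 26 * 11 * cos(11x)
= 286 * cos(11x)
Evaluate at x = 0:
= 286 * cos(0)
= 286 * 1
= 286

286


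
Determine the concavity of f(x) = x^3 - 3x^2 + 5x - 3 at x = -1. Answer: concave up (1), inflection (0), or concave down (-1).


Concavity is determined by the sign of f''(x).
f(x) = x^3 - 3x^2 + 5x - 3
f'(x) = 3x^2 - 6x + 5
f''(x) = 6x - 6
f''(-1) = 6 * (-1) - 6
= -6 - 6
= -12
Since f''(-1) < 0, the function is concave down (-1)

-1


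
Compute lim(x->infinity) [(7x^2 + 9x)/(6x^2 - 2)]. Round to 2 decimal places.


For limits at infinity with equal-degree polynomials,
we compare leading coefficients.
Numerator leading term: 7x^2
Denominator leading term: 6x^2
Divide both by x^2:
lim = (7 + 9/x) / (6 - 2/x^2)
As x -> infinity, the 1/x and 1/x^2 terms vanish:
= 7/6 ≈ 1.17

1.17


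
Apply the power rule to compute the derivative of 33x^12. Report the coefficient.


We apply the power rule: d/dx [ax^n] = a*n * x^(n-1)
d/dx [33x^12]
= 33 * 12 * x^(12-1)
= 396x^11
The coefficient is 396

396


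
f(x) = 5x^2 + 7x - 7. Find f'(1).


Differentiate term by term using power and sum rules:
f(x) = 5x^2 + 7x - 7
f'(x) = 10x + 7
Substitute x = 1:
f'(1) = 10 * 1 + 7
= 10 + 7
= 17

17


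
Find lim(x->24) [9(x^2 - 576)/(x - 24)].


Direct substitution gives 0/0, so we factor the numerator.
Factor: 9(x^2 - 576) = 9 * (x - 24)(x + 24)
Cancel the common factor (x - 24):
9(x^2 - 576)/(x - 24) = 9 * (x + 24)
Now substitute x = 24:
= 9 * (24 + 24) = 432

432


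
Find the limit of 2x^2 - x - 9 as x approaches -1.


Since polynomials are continuous, we use direct substitution.
lim(x->-1) of 2x^2 - x - 9
= 2 * (-1)^2 - 1 * (-1) - 9
= 2 + 1 - 9
= -6

-6


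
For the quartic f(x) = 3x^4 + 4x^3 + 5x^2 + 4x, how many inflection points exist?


Inflection points occur where f''(x) = 0 and concavity changes.
f(x) = 3x^4 + 4x^3 + 5x^2 + 4x
f'(x) = 12x^3 + 12x^2 + 10x + 4
f''(x) = 36x^2 + 24x + 10
This is a quadratic in x. Use the discriminant to count real roots.
Discriminant = (24)^2 - 4 * 36 * 10
= 576 - 1440
= -864
Since discriminant < 0, f''(x) = 0 has no real solutions.
Number of inflection points: 0

0


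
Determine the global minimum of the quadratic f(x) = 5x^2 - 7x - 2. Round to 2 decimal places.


For a quadratic f(x) = ax^2 + bx + c with a > 0, the minimum is at the vertex.
Vertex x-coordinate: x = -b/(2a)
x = -(-7) / (2 * 5)
x = 7/10
Substitute back to find the minimum value:
f(7/10) = 5 * (7/10)^2 - 7 * (7/10) - 2
= 49/20 - 49/10 - 2
= -89/20 = -4.45

-4.45


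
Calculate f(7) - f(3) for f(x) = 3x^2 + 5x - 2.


Net change = f(b) - f(a)
f(x) = 3x^2 + 5x - 2
Compute f(7):
f(7) = 3 * 7^2 + 5 * 7 - 2
= 147 + 35 - 2
= 180
Compute f(3):
f(3) = 3 * 3^2 + 5 * 3 - 2
= 27 + 15 - 2
= 40
Net change = 180 - 40 = 140

140


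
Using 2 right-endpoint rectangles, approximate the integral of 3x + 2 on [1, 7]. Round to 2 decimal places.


Right Riemann sum uses right endpoints of each subinterval.
Interval: [1, 7], n = 2
dx = (7 - 1) / 2 = 3
Right endpoints: [4, 7]
f values: [14, 23]
Sum = dx * (sum of f values)
= 3 * 37
= 111 = 111.00

111.00


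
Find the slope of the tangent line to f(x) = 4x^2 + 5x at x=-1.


The slope of the tangent line equals f'(x) at the point.
f(x) = 4x^2 + 5x
f'(x) = 8x + 5
At x = -1:
f'(-1) = 8 * (-1) + 5
= -8 + 5
= -3

-3


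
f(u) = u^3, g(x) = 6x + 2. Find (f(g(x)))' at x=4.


Using the chain rule: (f(g(x)))' = f'(g(x)) * g'(x)
First, find g(4):
g(4) = 6 * 4 + 2 = 26
Next, f'(u) = 3u^2
And g'(x) = 6
So f'(g(4)) * g'(4)
= 3 * 26^2 * 6
= 3 * 676 * 6
= 12168

12168


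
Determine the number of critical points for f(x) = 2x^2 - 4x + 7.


Find where f'(x) = 0:
f'(x) = 4x - 4
Set f'(x) = 0:
4x - 4 = 0
x = 4 / 4 = 1
This is a linear equation in x, so there is exactly one solution.
Number of critical points: 1

1


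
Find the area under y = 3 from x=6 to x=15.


The area under a constant function y = 3 is a rectangle.
Width = 15 - 6 = 9
Height = 3
Area = width * height
= 9 * 3
= 27

27


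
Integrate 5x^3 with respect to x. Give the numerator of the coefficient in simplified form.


Apply the power rule for integration:
integral of ax^n dx = a/(n+1) * x^(n+1) + C
integral of 5x^3 dx
= 5/4 * x^4 + C
The coefficient in lowest terms is 5/4, and its numerator is 5

5


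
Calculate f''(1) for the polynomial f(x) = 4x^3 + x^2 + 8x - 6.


First derivative:
f'(x) = 12x^2 + 2x + 8
Second derivative:
f''(x) = 24x + 2
Substitute x = 1:
f''(1) = 24 * 1 + 2
= 24 + 2
= 26

26


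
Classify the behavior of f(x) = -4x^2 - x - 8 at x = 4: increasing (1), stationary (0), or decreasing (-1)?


Compute f'(x) to determine behavior:
f'(x) = -8x - 1
f'(4) = -8 * 4 - 1
= -32 - 1
= -33
Since f'(4) < 0, the function is decreasing (-1)

-1


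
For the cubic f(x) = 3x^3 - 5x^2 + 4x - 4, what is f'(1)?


Differentiate f(x) = 3x^3 - 5x^2 + 4x - 4 term by term:
f'(x) = 9x^2 - 10x + 4
Substitute x = 1:
f'(1) = 9 * 1^2 - 10 * 1 + 4
= 9 - 10 + 4
= 3

3


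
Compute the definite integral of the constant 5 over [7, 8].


The integral of a constant k over [a, b] equals k * (b - a).
integral from 7 to 8 of 5 dx
= 5 * (8 - 7)
= 5 * 1
= 5

5


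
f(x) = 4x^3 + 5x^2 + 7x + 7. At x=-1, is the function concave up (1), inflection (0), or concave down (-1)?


Concavity is determined by the sign of f''(x).
f(x) = 4x^3 + 5x^2 + 7x + 7
f'(x) = 12x^2 + 10x + 7
f''(x) = 24x + 10
f''(-1) = 24 * (-1) + 10
= -24 + 10
= -14
Since f''(-1) < 0, the function is concave down (-1)

-1


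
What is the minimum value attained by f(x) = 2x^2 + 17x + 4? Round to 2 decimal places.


For a quadratic f(x) = ax^2 + bx + c with a > 0, the minimum is at the vertex.
Vertex x-coordinate: x = -b/(2a)
x = -(17) / (2 * 2)
x = -17/4
Substitute back to find the minimum value:
f(-17/4) = 2 * (-17/4)^2 + 17 * (-17/4) + 4
= 289/8 - 289/4 + 4
= -257/8 ≈ -32.13

-32.13


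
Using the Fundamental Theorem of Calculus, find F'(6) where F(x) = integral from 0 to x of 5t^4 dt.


By the Fundamental Theorem of Calculus (Part 1):
If F(x) = integral from 0 to x of f(t) dt, then F'(x) = f(x)
Here f(t) = 5t^4
So F'(x) = 5x^4
Evaluate at x = 6:
F'(6) = 5 * 6^4
= 5 * 1296
= 6480

6480


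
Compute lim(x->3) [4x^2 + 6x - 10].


Since polynomials are continuous, we use direct substitution.
lim(x->3) of 4x^2 + 6x - 10
= 4 * 3^2 + 6 * 3 - 10
= 36 + 18 - 10
= 44

44


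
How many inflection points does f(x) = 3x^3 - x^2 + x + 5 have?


Inflection points occur where f''(x) = 0 and concavity changes.
f(x) = 3x^3 - x^2 + x + 5
f'(x) = 9x^2 - 2x + 1
f''(x) = 18x - 2
Set f''(x) = 0:
18x - 2 = 0
x = 2 / 18 = 1/9
Since f''(x) is linear (degree 1), it changes sign at this point.
Therefore there is exactly 1 inflection point.

1


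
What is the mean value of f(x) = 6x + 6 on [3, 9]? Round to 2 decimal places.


Average value = 1/(b-a) * integral from a to b of f(x) dx
First compute the integral of 6x + 6:
F(x) = 3x^2 + 6x
F(9) = 3 * 81 + 6 * 9 = 297
F(3) = 3 * 9 + 6 * 3 = 45
Integral = 297 - 45 = 252
Average = 252 / (9 - 3) = 252 / 6
= 42 = 42.00

42.00


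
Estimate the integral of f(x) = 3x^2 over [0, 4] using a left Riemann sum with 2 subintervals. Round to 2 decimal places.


Left Riemann sum uses left endpoints of each subinterval.
Interval: [0, 4], n = 2
dx = (4 - 0) / 2 = 2
Left endpoints: [0, 2]
f values: [0, 12]
Sum = dx * (sum of f values)
= 2 * 12
= 24 = 24.00

24.00


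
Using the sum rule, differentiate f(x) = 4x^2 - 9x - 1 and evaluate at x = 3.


Differentiate term by term using power and sum rules:
f(x) = 4x^2 - 9x - 1
f'(x) = 8x - 9
Substitute x = 3:
f'(3) = 8 * 3 - 9
= 24 - 9
= 15

15


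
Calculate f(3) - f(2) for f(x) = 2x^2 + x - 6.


Net change = f(b) - f(a)
f(x) = 2x^2 + x - 6
Compute f(3):
f(3) = 2 * 3^2 + 1 * 3 - 6
= 18 + 3 - 6
= 15
Compute f(2):
f(2) = 2 * 2^2 + 1 * 2 - 6
= 8 + 2 - 6
= 4
Net change = 15 - 4 = 11

11


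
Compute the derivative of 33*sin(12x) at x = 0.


Apply the chain rule to differentiate 33*sin(12x):
d/dx [33*sin(12x)]
= 33 * cos(12x) * d/dx(12x)
= 33 * 12 * cos(12x)
= 396 * cos(12x)
Evaluate at x = 0:
= 396 * cos(0)
= 396 * 1
= 396

396


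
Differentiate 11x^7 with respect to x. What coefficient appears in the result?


We apply the power rule: d/dx [ax^n] = a*n * x^(n-1)
d/dx [11x^7]
= 11 * 7 * x^(7-1)
= 77x^6
The coefficient is 77

77


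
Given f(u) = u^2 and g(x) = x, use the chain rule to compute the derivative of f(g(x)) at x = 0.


Using the chain rule: (f(g(x)))' = f'(g(x)) * g'(x)
First, find g(0):
g(0) = 1 * 0 + 0 = 0
Next, f'(u) = 2u
And g'(x) = 1
So f'(g(0)) * g'(0)
= 2 * 0 * 1
= 0

0


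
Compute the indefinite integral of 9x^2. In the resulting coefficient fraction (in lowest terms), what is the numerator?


Apply the power rule for integration:
integral of ax^n dx = a/(n+1) * x^(n+1) + C
integral of 9x^2 dx
= 9/3 * x^3 + C
= 3 * x^3 + C
The coefficient in lowest terms is 3 = 3/1, so its numerator is 3

3


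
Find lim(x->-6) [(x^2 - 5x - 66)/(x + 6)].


Direct substitution gives 0/0, so we factor the numerator.
Factor: (x^2 - 5x - 66) = (x + 6)(x - 11)
Cancel the common factor (x + 6):
(x^2 - 5x - 66)/(x + 6) = (x - 11)
Now substitute x = -6:
= (-6) - (11) = -17

-17


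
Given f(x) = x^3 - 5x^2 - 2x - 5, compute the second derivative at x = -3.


First derivative:
f'(x) = 3x^2 - 10x - 2
Second derivative:
f''(x) = 6x - 10
Substitute x = -3:
f''(-3) = 6 * (-3) - 10
= -18 - 10
= -28

-28


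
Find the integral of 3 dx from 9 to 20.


The integral of a constant k over [a, b] equals k * (b - a).
integral from 9 to 20 of 3 dx
= 3 * (20 - 9)
= 3 * 11
= 33

33


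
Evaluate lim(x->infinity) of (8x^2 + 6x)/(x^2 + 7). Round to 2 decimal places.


For limits at infinity with equal-degree polynomials,
we compare leading coefficients.
Numerator leading term: 8x^2
Denominator leading term: x^2
Divide both by x^2:
lim = (8 + 6/x) / (1 + 7/x^2)
As x -> infinity, the 1/x and 1/x^2 terms vanish:
= 8/1 = 8 = 8.00

8.00


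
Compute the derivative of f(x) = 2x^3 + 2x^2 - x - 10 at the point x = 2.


Differentiate f(x) = 2x^3 + 2x^2 - x - 10 term by term:
f'(x) = 6x^2 + 4x - 1
Substitute x = 2:
f'(2) = 6 * 2^2 + 4 * 2 - 1
= 24 + 8 - 1
= 31

31


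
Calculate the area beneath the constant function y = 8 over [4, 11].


The area under a constant function y = 8 is a rectangle.
Width = 11 - 4 = 7
Height = 8
Area = width * height
= 7 * 8
= 56

56


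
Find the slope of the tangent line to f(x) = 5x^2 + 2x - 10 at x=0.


The slope of the tangent line equals f'(x) at the point.
f(x) = 5x^2 + 2x - 10
f'(x) = 10x + 2
At x = 0:
f'(0) = 10 * 0 + 2
= 0 + 2
= 2

2


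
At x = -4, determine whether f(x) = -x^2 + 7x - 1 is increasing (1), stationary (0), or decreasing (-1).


Compute f'(x) to determine behavior:
f'(x) = -2x + 7
f'(-4) = -2 * (-4) + 7
= 8 + 7
= 15
Since f'(-4) > 0, the function is increasing (1)

1
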